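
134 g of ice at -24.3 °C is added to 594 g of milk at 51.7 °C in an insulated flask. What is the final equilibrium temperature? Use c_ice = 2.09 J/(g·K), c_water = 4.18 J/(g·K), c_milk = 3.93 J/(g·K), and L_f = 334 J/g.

Setting the total heat transfer to zero:
warm ice to 0 °C: 134×2.09×(0 − (-24.3)) = 6805.5; fusion: m_ice L_f = 134×334 = 44756; meltwater 0→T: 134×4.18×T = 560.12 T; milk: 2334.4(T − 51.7)
2894.5 T = 120690 − 51561 = 69128
T ≈ 23.88 °C. Since T > 0 °C, the all-ice-melts assumption holds.

T_f ≈ 23.9 °C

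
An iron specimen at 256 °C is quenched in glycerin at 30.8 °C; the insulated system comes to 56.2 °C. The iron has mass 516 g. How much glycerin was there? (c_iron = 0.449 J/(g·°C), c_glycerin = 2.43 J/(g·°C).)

Let T be the final temperature. ΣQ_i = 0:
516·0.449·(56.2 − 256) + m·2.43·(56.2 − 30.8) = 0
61.72 m = 46290
m = 46290/61.72 ≈ 750 g

m ≈ 750 g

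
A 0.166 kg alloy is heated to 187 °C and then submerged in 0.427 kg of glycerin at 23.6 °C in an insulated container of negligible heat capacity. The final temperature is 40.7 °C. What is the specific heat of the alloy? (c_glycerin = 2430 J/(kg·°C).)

c ≈ 731 J/(kg·°C)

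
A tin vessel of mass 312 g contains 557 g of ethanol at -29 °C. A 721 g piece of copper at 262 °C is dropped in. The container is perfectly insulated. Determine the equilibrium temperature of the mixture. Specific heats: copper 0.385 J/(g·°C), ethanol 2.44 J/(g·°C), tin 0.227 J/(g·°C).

T_f ≈ 18.3 °C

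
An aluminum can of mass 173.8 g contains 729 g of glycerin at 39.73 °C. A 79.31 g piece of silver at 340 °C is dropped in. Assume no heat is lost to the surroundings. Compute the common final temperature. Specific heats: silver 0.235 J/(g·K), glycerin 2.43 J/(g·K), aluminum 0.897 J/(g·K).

Heat gained plus heat lost sum to zero:
79.31·0.235·(T − 340) + 729·2.43·(T − 39.73) + 173.8·0.897·(T − 39.73) = 0
(18.64 + 1771.5 + 155.9) T = 18.64·340 + 1771.5·39.73 + 155.9·39.73
T ≈ 42.61 °C

T_f ≈ 42.6 °C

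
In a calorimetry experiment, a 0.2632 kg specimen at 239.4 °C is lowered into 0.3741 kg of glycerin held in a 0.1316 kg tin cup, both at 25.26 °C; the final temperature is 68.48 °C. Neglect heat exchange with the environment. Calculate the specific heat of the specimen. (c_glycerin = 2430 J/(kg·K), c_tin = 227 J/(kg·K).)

c ≈ 902 J/(kg·K)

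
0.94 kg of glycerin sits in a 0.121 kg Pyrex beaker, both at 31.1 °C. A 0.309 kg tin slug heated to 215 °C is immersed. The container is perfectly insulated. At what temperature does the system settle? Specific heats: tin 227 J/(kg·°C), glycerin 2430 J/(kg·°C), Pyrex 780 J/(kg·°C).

Energy conservation, ΣQ = 0:
0.309×227×(T − 215) + 0.94×2430×(T − 31.1) + 0.121×780×(T − 31.1) = 0
70.14(T − 215) + 2284.2(T − 31.1) + 94.38(T − 31.1) = 0
(70.14 + 2284.2 + 94.38) T = 70.14×215 + 2284.2×31.1 + 94.38×31.1
T = 89055 / 2448.7 = 36.4 °C

T_f ≈ 36.4 °C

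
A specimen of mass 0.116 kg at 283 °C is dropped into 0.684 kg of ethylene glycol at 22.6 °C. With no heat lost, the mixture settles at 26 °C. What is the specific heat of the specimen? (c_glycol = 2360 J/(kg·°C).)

c ≈ 184 J/(kg·°C)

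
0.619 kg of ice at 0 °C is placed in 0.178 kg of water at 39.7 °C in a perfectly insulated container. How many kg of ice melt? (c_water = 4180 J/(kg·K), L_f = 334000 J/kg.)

Water can give up m c ΔT = 0.178·4180·39.7 = 29538 J before reaching 0 °C.
Fully melting the ice requires m_ice L_f = 0.619·334000 = 206746 J.
29538 J < 206746 J, so only part of the ice melts and the system sits at 0 °C.
m_melted·334000 = 29538  ⇒  m_melted ≈ 0.08844 kg.

m_melted ≈ 0.0884 kg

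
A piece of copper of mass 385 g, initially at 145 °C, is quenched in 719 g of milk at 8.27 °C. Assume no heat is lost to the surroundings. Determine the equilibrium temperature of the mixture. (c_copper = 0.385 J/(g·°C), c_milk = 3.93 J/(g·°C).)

Let T be the final temperature. ΣQ_i = 0:
385·0.385·(T − 145) + 719·3.93·(T − 8.27) = 0
(148.22 + 2825.7) T = 148.22·145 + 2825.7·8.27
T ≈ 15.08 °C

T_f ≈ 15.1 °C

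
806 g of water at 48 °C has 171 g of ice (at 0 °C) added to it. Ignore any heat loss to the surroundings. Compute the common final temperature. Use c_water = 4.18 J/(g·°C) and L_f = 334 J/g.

T_f ≈ 25.6 °C

Setting the total heat transfer to zero:
fusion: m_ice L_f = 171·334 = 57114; meltwater 0→T: 171·4.18·T = 714.78 T; water cools: 806·4.18·(T − 48) = 3369.1(T − 48)
4083.9 T = 161716 − 57114 = 104602
T ≈ 25.61 °C. Since T > 0 °C, the all-ice-melts assumption holds.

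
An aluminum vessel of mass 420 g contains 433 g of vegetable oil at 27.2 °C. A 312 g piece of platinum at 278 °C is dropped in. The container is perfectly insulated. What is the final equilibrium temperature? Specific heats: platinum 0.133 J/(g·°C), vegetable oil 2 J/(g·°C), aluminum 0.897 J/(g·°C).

T_f ≈ 35.3 °C

Setting the total heat transfer to zero:
312*0.133*(T − 278) + 433*2*(T − 27.2) + 420*0.897*(T − 27.2) = 0
41.5(T − 278) + 866(T − 27.2) + 376.74(T − 27.2) = 0
1284.2 T = 45338
T = 45338/1284.2 ≈ 35.30 °C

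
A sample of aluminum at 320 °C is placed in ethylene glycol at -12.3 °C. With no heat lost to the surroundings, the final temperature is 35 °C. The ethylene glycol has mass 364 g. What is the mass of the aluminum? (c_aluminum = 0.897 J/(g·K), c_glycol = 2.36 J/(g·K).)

Heat lost by the aluminum = heat gained by the glycol:
m·0.897·(320 − 35) = 364·2.36·(35 − (-12.3))
255.65 m = 40633  ⇒  m ≈ 158.9 g

m ≈ 159 g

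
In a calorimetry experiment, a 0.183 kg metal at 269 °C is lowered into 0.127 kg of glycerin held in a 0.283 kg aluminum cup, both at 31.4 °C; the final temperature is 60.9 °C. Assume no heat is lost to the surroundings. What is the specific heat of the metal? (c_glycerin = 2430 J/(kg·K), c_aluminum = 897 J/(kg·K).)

c ≈ 436 J/(kg·K)

Net heat exchanged in the isolated system is zero:
0.183·c·(60.9 − 269) + 0.127·2430·(60.9 − 31.4) + 0.283·897·(60.9 − 31.4) = 0
-38.08 c = -16593
c = -16593/-38.08 ≈ 435.7 J/(kg·K)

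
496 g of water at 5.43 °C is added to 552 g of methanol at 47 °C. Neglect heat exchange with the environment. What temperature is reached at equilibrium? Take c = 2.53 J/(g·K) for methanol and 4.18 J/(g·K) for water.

With ΣQ=0 the equilibrium temperature is the m·c-weighted mean:
T_f = (1396.6×47 + 2073.3×5.43) / (1396.6 + 2073.3)
    = 76896 / 3469.8 ≈ 22.16 °C

T_f ≈ 22.2 °C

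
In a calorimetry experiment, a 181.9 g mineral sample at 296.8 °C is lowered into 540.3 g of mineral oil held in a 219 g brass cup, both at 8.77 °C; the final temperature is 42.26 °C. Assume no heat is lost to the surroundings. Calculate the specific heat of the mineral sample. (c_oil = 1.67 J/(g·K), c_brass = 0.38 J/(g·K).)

Heat gained plus heat lost sum to zero:
181.9·c·(42.26 − 296.8) + 540.3·1.67·(42.26 − 8.77) + 219·0.38·(42.26 − 8.77) = 0
-46301 c = -33005
c = -33005/-46301 ≈ 0.7128 J/(g·K)

c ≈ 0.713 J/(g·K)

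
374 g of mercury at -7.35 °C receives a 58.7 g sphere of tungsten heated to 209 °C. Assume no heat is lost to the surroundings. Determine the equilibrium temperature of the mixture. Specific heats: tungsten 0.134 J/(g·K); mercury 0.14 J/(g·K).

T_f ≈ 20.9 °C

T_f = Σ m_i c_i T_i / Σ m_i c_i:
T_f = (7.866·209 + 52.36·(-7.35)) / (7.866 + 52.36)
    = 1259.1 / 60.23 ≈ 20.91 °C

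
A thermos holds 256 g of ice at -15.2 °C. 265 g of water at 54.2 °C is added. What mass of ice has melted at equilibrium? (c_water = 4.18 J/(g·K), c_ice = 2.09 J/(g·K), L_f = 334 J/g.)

m_melted ≈ 155 g

Cooling the water to 0 °C releases 265·4.18·54.2 = 60037 J.
Warming the ice to 0 °C takes 256·2.09·15.2 = 8132.6 J, leaving 51905 J for melting.
Fully melting the ice requires m_ice L_f = 256·334 = 85504 J.
51905 J < 85504 J, so only part of the ice melts and the system sits at 0 °C.
m_melted·334 = 51905  ⇒  m_melted ≈ 155.4 g.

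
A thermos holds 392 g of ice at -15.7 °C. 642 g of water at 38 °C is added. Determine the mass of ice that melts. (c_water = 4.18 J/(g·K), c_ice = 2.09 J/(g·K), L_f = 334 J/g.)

m_melted ≈ 267 g

Water can give up m c ΔT = 642×4.18×38 = 101975 J before reaching 0 °C.
Warming the ice to 0 °C takes 392×2.09×15.7 = 12863 J, leaving 89113 J for melting.
To melt every bit of ice: 392×334 = 130928 J.
Since 89113 < 130928 J, not all the ice melts; equilibrium is at 0 °C.
Mass melted = 89113/334 ≈ 266.8 g.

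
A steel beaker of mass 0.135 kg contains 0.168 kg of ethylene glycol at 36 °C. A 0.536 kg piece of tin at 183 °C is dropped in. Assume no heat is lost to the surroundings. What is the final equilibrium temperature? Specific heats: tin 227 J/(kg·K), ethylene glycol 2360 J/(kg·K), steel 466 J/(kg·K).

T_f ≈ 66.8 °C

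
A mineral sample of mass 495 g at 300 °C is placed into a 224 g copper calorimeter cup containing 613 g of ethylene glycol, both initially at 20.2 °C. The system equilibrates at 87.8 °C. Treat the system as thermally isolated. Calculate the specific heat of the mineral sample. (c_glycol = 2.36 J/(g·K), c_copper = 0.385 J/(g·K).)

Energy conservation, ΣQ = 0:
495·c·(87.8 − 300) + 613·2.36·(87.8 − 20.2) + 224·0.385·(87.8 − 20.2) = 0
-105039 c = -103625
c = -103625/-105039 ≈ 0.9865 J/(g·K)

c ≈ 0.987 J/(g·K)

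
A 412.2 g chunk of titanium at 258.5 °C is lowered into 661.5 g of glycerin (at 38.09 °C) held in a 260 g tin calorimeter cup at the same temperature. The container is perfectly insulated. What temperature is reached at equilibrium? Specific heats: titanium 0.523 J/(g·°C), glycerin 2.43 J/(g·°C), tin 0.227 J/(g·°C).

T_f ≈ 63.3 °C

Heat gained plus heat lost sum to zero:
412.2·0.523·(T − 258.5) + 661.5·2.43·(T − 38.09) + 260·0.227·(T − 38.09) = 0
(215.58 + 1607.4 + 59.02) T = 215.58·258.5 + 1607.4·38.09 + 59.02·38.09
T ≈ 63.34 °C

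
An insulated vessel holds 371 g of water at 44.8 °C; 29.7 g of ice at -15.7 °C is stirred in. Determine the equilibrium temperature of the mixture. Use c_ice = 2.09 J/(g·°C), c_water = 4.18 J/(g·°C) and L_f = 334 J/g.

Let T be the final temperature. ΣQ_i = 0:
ice -15.7→0 °C: 29.7×2.09×15.7 = 974.55; melt ice: 29.7×334 = 9919.8; meltwater 0→T: 29.7×4.18×T = 124.15 T; water: 1550.8(T − 44.8)
1674.9 T = 69475 − 10894 = 58581
T ≈ 34.98 °C. Since T > 0 °C, the all-ice-melts assumption holds.

T_f ≈ 35.0 °C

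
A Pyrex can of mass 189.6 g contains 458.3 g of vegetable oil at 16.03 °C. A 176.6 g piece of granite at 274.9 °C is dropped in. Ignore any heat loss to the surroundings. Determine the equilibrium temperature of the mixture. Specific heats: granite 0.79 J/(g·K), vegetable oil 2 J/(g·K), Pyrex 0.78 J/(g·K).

T_f ≈ 46.0 °C

T_f = Σ m_i c_i T_i / Σ m_i c_i:
T_f = (139.51*274.9 + 916.6*16.03 + 147.89*16.03) / (139.51 + 916.6 + 147.89)
    = 55416 / 1204 ≈ 46.03 °C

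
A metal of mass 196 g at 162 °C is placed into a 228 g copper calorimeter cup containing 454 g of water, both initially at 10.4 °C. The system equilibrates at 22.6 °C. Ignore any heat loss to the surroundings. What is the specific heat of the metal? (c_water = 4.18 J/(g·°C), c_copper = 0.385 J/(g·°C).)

c ≈ 0.887 J/(g·°C)

Taking heat into each body as positive, Σ m c ΔT = 0:
196×c×(22.6 − 162) + 454×4.18×(22.6 − 10.4) + 228×0.385×(22.6 − 10.4) = 0
-27322 c = -24223
c = -24223/-27322 ≈ 0.8866 J/(g·°C)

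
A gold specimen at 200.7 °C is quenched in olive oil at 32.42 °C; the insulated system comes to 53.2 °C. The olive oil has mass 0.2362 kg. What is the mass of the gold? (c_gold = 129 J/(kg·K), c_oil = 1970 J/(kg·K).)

m ≈ 0.508 kg

|Q_gold| = |Q_oil|:
m×129×(200.7 − 53.2) = 0.2362×1970×(53.2 − 32.42)
19028 m = 9669.2  ⇒  m ≈ 0.5082 kg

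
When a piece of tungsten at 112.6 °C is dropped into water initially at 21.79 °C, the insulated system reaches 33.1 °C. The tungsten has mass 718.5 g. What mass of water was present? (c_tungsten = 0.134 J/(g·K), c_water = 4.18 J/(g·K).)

Setting the total heat transfer to zero:
718.5×0.134×(33.1 − 112.6) + m×4.18×(33.1 − 21.79) = 0
47.28 m = 7654.2
m = 7654.2/47.28 ≈ 161.9 g

m ≈ 162 g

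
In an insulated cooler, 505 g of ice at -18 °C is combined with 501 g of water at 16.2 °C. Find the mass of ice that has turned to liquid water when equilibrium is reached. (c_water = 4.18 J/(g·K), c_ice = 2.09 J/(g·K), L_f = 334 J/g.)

m_melted ≈ 44.7 g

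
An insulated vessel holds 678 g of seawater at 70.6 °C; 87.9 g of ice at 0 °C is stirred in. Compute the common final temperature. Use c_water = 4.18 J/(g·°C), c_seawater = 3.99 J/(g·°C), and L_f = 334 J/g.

Energy balance with sensible and latent terms:
fusion: m_ice L_f = 87.9×334 = 29359; meltwater 0→T: 87.9×4.18×T = 367.42 T; seawater: 2705.2(T − 70.6)
3072.6 T = 190989 − 29359 = 161630
T ≈ 52.60 °C. Since T > 0 °C, the all-ice-melts assumption holds.

T_f ≈ 52.6 °C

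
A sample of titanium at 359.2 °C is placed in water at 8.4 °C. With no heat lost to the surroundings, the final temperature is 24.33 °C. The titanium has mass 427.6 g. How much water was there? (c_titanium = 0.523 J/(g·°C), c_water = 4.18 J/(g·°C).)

m ≈ 1120 g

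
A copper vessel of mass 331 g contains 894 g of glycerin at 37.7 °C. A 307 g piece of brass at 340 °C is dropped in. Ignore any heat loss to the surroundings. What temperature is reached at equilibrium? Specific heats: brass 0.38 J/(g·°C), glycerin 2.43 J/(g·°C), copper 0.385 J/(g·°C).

T_f = Σ m_i c_i T_i / Σ m_i c_i:
T_f = (116.66×340 + 2172.4×37.7 + 127.44×37.7) / (116.66 + 2172.4 + 127.44)
    = 126369 / 2416.5 ≈ 52.29 °C

T_f ≈ 52.3 °C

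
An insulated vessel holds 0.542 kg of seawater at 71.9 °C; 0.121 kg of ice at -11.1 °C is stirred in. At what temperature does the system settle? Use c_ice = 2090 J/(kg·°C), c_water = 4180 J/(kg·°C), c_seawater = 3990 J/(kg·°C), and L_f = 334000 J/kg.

T_f ≈ 42.1 °C

Conservation of energy gives ΣQ = 0:
ice -11.1→0 °C: 0.121×2090×11.1 = 2807.1
  fusion: m_ice L_f = 0.121×334000 = 40414
  meltwater 0→T: 0.121×4180×T = 505.78 T
  seawater: 2162.6(T − 71.9)
2668.4 T = 155490 − 43221 = 112268
T ≈ 42.07 °C (positive, so assuming full melt was valid).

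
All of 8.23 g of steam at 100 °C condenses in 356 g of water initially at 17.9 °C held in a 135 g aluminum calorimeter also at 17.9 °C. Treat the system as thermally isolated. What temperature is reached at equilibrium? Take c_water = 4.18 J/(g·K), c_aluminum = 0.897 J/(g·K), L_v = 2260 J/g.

T_f ≈ 30.9 °C

Energy conservation, ΣQ = 0:
steam→water at 100 °C releases m L_v = 8.23×2260 = 18600; condensate cools 100→T: 8.23×4.18×(T − 100) = 34.4(T − 100); original water: 1488.1(T − 17.9); cup: 121.09(T − 17.9)
1643.6 T = 18600 + 3440.1 + 28804 = 50844
T ≈ 30.94 °C (< 100 °C, so full condensation is consistent).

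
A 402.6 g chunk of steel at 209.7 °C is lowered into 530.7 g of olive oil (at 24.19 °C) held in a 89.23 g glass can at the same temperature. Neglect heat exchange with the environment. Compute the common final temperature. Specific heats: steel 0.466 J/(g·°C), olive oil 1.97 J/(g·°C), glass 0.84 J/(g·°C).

T_f ≈ 50.8 °C

Net heat exchanged in the isolated system is zero:
402.6*0.466*(T − 209.7) + 530.7*1.97*(T − 24.19) + 89.23*0.84*(T − 24.19) = 0
187.61(T − 209.7) + 1045.5(T − 24.19) + 74.95(T − 24.19) = 0
(187.61 + 1045.5 + 74.95) T = 187.61*209.7 + 1045.5*24.19 + 74.95*24.19
T ≈ 50.80 °C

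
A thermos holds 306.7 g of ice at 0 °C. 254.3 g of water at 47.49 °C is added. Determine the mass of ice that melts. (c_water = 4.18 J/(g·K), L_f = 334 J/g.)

m_melted ≈ 151 g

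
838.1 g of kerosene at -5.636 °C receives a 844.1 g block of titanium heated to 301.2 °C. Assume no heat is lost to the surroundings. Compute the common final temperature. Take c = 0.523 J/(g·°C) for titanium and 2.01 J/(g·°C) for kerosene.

Conservation of energy gives ΣQ = 0:
844.1·0.523·(T − 301.2) + 838.1·2.01·(T − (-5.636)) = 0
441.46(T − 301.2) + 1684.6(T − (-5.636)) = 0
(441.46 + 1684.6) T = 441.46·301.2 + 1684.6·(-5.636)
T ≈ 58.08 °C

T_f ≈ 58.1 °C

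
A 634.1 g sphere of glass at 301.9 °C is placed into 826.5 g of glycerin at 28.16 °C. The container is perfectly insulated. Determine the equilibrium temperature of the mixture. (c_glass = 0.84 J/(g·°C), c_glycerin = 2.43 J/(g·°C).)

T_f ≈ 85.5 °C

Setting the total heat transfer to zero:
634.1*0.84*(T − 301.9) + 826.5*2.43*(T − 28.16) = 0
2541 T = 217362
T = 217362 / 2541 = 85.5 °C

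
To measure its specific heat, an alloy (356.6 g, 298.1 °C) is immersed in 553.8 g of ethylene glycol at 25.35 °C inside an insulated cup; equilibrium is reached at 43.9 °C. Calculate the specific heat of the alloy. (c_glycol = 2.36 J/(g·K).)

c ≈ 0.267 J/(g·K)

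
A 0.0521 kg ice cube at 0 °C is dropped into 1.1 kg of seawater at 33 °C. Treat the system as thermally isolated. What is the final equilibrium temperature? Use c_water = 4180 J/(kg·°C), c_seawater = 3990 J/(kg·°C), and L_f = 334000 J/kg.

T_f ≈ 27.7 °C

Energy balance with sensible and latent terms:
melt ice: 0.0521·334000 = 17401; warm the meltwater: 217.78 T; seawater: 4389(T − 33)
4606.8 T = 144837 − 17401 = 127436
T ≈ 27.66 °C (positive, so assuming full melt was valid).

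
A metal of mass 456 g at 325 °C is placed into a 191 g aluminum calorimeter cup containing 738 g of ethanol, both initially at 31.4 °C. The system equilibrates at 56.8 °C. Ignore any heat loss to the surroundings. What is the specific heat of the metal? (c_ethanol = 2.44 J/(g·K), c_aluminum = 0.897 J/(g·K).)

Setting the total heat transfer to zero:
456·c·(56.8 − 325) + 738·2.44·(56.8 − 31.4) + 191·0.897·(56.8 − 31.4) = 0
-122299 c = -50090
c = -50090/-122299 ≈ 0.4096 J/(g·K)

c ≈ 0.41 J/(g·K)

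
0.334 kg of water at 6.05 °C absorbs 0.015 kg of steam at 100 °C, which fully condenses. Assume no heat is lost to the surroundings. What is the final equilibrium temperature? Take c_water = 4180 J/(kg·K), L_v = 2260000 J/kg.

T_f ≈ 33.3 °C

Energy balance with sensible and latent terms:
latent heat released on condensation: 0.015×2260000 = 33900
  condensed water 100 °C→T: 62.7(T − 100)
  water warms: 0.334×4180×(T − 6.05) = 1396.1(T − 6.05)
1458.8 T = 33900 + 6270 + 8446.5 = 48617
T ≈ 33.33 °C, under the boiling point, so the assumption holds.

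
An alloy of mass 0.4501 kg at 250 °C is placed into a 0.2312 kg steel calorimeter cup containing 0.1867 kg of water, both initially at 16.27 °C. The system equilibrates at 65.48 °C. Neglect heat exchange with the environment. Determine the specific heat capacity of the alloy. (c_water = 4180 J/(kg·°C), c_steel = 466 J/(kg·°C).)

Taking heat into each body as positive, Σ m c ΔT = 0:
0.4501×c×(65.48 − 250) + 0.1867×4180×(65.48 − 16.27) + 0.2312×466×(65.48 − 16.27) = 0
-83.05 c = -43706
c = -43706/-83.05 ≈ 526.2 J/(kg·°C)

c ≈ 526 J/(kg·°C)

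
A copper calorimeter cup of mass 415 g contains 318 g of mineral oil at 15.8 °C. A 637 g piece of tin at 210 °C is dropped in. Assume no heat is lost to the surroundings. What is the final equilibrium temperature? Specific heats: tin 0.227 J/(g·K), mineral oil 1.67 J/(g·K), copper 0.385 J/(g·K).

T_f ≈ 49.4 °C

Net heat exchanged in the isolated system is zero:
637·0.227·(T − 210) + 318·1.67·(T − 15.8) + 415·0.385·(T − 15.8) = 0
835.43 T = 41281
T = 41281 / 835.43 = 49.4 °C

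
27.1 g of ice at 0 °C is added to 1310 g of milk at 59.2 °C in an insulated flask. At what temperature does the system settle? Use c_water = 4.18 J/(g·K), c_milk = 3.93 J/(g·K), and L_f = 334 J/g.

T_f ≈ 56.2 °C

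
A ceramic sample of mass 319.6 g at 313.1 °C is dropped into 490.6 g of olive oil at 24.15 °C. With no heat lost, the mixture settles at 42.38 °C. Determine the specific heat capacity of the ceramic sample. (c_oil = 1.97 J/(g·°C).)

c ≈ 0.204 J/(g·°C)

Setting the total heat transfer to zero:
319.6×c×(42.38 − 313.1) + 490.6×1.97×(42.38 − 24.15) = 0
-86522 c = -17619
c = -17619/-86522 ≈ 0.2036 J/(g·°C)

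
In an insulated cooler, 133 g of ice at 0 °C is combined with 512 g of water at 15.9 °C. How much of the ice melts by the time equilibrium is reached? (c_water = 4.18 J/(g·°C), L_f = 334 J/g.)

Water can give up m c ΔT = 512×4.18×15.9 = 34029 J before reaching 0 °C.
Fully melting the ice requires m_ice L_f = 133×334 = 44422 J.
34029 J < 44422 J, so only part of the ice melts and the system sits at 0 °C.
Mass melted = 34029/334 ≈ 101.9 g.

m_melted ≈ 102 g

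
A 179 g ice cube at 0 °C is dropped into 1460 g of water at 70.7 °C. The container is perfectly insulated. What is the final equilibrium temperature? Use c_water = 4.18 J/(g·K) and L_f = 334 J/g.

T_f ≈ 54.3 °C

Sum of m c ΔT and latent-heat terms is zero:
latent heat to melt: 179·334 = 59786; meltwater 0→T: 179·4.18·T = 748.22 T; water cools: 1460·4.18·(T − 70.7) = 6102.8(T − 70.7)
6851 T = 431468 − 59786 = 371682
T ≈ 54.25 °C. Since T > 0 °C, the all-ice-melts assumption holds.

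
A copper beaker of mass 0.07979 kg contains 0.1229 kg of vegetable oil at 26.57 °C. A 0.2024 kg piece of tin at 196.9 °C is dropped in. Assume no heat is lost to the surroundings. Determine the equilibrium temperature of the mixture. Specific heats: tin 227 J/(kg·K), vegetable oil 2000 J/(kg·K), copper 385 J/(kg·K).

T_f ≈ 50.8 °C

Net heat exchanged in the isolated system is zero:
0.2024×227×(T − 196.9) + 0.1229×2000×(T − 26.57) + 0.07979×385×(T − 26.57) = 0
45.94(T − 196.9) + 245.8(T − 26.57) + 30.72(T − 26.57) = 0
(45.94 + 245.8 + 30.72) T = 45.94×196.9 + 245.8×26.57 + 30.72×26.57
T = 16394/322.46 ≈ 50.84 °C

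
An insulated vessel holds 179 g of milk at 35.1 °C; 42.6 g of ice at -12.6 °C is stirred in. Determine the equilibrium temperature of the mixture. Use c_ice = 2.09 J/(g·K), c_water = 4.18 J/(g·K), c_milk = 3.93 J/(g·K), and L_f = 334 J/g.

Net heat exchanged in the isolated system is zero:
ice -12.6→0 °C: 42.6×2.09×12.6 = 1121.8
  latent heat to melt: 42.6×334 = 14228
  meltwater 0→T: 42.6×4.18×T = 178.07 T
  milk cools: 179×3.93×(T − 35.1) = 703.47(T − 35.1)
881.54 T = 24692 − 15350 = 9341.6
T ≈ 10.60 °C. Since T > 0 °C, the all-ice-melts assumption holds.

T_f ≈ 10.6 °C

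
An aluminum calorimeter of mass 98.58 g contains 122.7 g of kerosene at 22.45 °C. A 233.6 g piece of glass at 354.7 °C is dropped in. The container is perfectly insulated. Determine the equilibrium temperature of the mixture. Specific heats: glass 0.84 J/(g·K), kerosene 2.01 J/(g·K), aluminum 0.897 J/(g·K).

T_f ≈ 145.2 °C

Taking heat into each body as positive, Σ m c ΔT = 0:
233.6×0.84×(T − 354.7) + 122.7×2.01×(T − 22.45) + 98.58×0.897×(T − 22.45) = 0
196.22(T − 354.7) + 246.63(T − 22.45) + 88.43(T − 22.45) = 0
(196.22 + 246.63 + 88.43) T = 196.22×354.7 + 246.63×22.45 + 88.43×22.45
T = 77123/531.28 ≈ 145.16 °C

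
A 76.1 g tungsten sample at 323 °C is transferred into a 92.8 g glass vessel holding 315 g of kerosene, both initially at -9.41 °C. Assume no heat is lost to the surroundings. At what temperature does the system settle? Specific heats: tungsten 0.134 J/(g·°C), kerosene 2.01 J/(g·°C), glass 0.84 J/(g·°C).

Energy conservation, ΣQ = 0:
76.1·0.134·(T − 323) + 315·2.01·(T − (-9.41)) + 92.8·0.84·(T − (-9.41)) = 0
10.2(T − 323) + 633.15(T − (-9.41)) + 77.95(T − (-9.41)) = 0
721.3 T = -3397.7
T = -3397.7/721.3 ≈ -4.71 °C

T_f ≈ -4.7 °C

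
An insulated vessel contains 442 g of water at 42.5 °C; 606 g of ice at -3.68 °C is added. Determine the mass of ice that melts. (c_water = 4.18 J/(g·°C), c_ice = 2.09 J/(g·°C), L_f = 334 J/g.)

m_melted ≈ 221 g

Cooling the water to 0 °C releases 442·4.18·42.5 = 78521 J.
Of that, 606·2.09·3.68 = 4660.9 J goes to bring the ice to 0 °C, leaving 73860 J.
To melt every bit of ice: 606·334 = 202404 J.
Since 73860 < 202404 J, not all the ice melts; equilibrium is at 0 °C.
Mass melted = 73860/334 ≈ 221.1 g.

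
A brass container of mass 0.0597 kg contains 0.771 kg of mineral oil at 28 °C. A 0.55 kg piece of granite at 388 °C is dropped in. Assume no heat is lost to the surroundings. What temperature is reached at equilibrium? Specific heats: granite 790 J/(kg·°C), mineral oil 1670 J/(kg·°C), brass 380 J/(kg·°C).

Let T be the final temperature. ΣQ_i = 0:
0.55*790*(T − 388) + 0.771*1670*(T − 28) + 0.0597*380*(T − 28) = 0
434.5(T − 388) + 1287.6(T − 28) + 22.69(T − 28) = 0
1744.8 T = 205273
T = 205273/1744.8 ≈ 117.65 °C

T_f ≈ 117.7 °C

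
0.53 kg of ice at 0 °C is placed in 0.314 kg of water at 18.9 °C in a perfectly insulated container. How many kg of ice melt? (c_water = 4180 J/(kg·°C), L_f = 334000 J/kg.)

m_melted ≈ 0.0743 kg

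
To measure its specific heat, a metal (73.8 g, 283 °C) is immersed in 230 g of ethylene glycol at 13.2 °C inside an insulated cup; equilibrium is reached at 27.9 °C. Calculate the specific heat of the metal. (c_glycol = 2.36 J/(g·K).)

c ≈ 0.424 J/(g·K)

Setting the total heat transfer to zero:
73.8·c·(27.9 − 283) + 230·2.36·(27.9 − 13.2) = 0
-18826 c = -7979.2
c = -7979.2/-18826 ≈ 0.4238 J/(g·K)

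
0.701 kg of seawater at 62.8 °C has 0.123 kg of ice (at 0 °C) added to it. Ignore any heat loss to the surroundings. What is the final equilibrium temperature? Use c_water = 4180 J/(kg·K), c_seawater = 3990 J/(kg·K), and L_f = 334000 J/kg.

T_f ≈ 40.6 °C

Setting the total heat transfer to zero:
latent heat to melt: 0.123×334000 = 41082
  meltwater 0→T: 0.123×4180×T = 514.14 T
  seawater: 2797(T − 62.8)
3311.1 T = 175651 − 41082 = 134569
T ≈ 40.64 °C (positive, so assuming full melt was valid).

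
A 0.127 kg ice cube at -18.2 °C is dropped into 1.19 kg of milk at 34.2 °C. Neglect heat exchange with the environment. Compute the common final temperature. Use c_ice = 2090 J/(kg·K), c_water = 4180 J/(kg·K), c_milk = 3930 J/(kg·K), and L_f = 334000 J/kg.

T_f ≈ 21.6 °C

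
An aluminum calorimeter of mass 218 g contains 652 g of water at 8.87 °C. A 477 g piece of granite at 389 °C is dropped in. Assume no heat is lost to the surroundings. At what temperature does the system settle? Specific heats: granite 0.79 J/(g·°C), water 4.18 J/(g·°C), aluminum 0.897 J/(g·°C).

T_f ≈ 52.3 °C

Taking heat into each body as positive, Σ m c ΔT = 0:
477·0.79·(T − 389) + 652·4.18·(T − 8.87) + 218·0.897·(T − 8.87) = 0
(376.83 + 2725.4 + 195.55) T = 376.83·389 + 2725.4·8.87 + 195.55·8.87
T = 172495 / 3297.7 = 52.3 °C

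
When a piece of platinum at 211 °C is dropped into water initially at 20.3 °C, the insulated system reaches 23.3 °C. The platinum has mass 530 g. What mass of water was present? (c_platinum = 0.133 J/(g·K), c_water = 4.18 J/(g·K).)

m ≈ 1060 g

Taking heat into each body as positive, Σ m c ΔT = 0:
530×0.133×(23.3 − 211) + m×4.18×(23.3 − 20.3) = 0
12.54 m = 13231
m = 13231/12.54 ≈ 1055 g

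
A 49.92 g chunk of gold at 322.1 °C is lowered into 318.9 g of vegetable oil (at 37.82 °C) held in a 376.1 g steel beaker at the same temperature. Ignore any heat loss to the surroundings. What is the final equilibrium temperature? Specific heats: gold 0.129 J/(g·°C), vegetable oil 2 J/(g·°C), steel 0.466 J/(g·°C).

T_f ≈ 40.1 °C

Conservation of energy gives ΣQ = 0:
49.92*0.129*(T − 322.1) + 318.9*2*(T − 37.82) + 376.1*0.466*(T − 37.82) = 0
819.5 T = 32824
T = 32824/819.5 ≈ 40.05 °C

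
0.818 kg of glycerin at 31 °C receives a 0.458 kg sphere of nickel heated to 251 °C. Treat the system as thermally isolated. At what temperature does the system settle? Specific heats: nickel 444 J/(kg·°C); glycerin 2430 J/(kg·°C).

T_f ≈ 51.4 °C

|Q_nickel| = |Q_glycerin|:
0.458×444×(251 − T) = 0.818×2430×(T − 31)
203.35(251 − T) = 1987.7(T − 31)
2191.1 T = 112661  ⇒  T ≈ 51.42 °C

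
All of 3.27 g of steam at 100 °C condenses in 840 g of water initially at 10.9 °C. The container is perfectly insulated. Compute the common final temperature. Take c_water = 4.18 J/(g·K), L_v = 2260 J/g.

T_f ≈ 13.3 °C

Let T be the final temperature. ΣQ_i = 0:
condense steam: −3.27·2260 = −7390.2; condensed water 100 °C→T: 13.67(T − 100); original water: 3511.2(T − 10.9)
3524.9 T = 7390.2 + 1366.9 + 38272 = 47029
T ≈ 13.34 °C — below 100 °C, confirming all the steam condensed.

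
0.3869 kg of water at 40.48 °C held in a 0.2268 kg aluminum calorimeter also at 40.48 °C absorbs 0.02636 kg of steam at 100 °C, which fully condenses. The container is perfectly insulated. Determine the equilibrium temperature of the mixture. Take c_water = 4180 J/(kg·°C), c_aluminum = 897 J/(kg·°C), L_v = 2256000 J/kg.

T_f ≈ 74.7 °C

Energy balance with sensible and latent terms:
steam→water at 100 °C releases m L_v = 0.02636×2256000 = 59468; condensed water 100 °C→T: 110.18(T − 100); water warms: 0.3869×4180×(T − 40.48) = 1617.2(T − 40.48); cup: 203.44(T − 40.48)
1930.9 T = 59468 + 11018 + 73701 = 144188
T ≈ 74.68 °C, under the boiling point, so the assumption holds.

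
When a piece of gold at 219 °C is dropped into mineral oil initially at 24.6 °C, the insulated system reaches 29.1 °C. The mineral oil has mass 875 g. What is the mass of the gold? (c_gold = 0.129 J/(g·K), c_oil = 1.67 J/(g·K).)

m ≈ 268 g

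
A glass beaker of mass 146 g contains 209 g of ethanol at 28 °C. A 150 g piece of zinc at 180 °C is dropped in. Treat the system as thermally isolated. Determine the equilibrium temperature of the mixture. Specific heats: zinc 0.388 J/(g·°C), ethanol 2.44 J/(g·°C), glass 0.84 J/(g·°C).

T_f is the heat-capacity-weighted average of the initial temperatures:
T_f = (58.2·180 + 509.96·28 + 122.64·28) / (58.2 + 509.96 + 122.64)
    = 28189 / 690.8 ≈ 40.81 °C

T_f ≈ 40.8 °C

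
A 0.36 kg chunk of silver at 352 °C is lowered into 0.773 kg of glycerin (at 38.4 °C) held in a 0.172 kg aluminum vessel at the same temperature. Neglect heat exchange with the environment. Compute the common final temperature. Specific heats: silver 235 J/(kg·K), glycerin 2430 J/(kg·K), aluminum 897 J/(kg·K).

T_f is the heat-capacity-weighted average of the initial temperatures:
T_f = (84.6·352 + 1878.4·38.4 + 154.28·38.4) / (84.6 + 1878.4 + 154.28)
    = 107834 / 2117.3 ≈ 50.93 °C

T_f ≈ 50.9 °C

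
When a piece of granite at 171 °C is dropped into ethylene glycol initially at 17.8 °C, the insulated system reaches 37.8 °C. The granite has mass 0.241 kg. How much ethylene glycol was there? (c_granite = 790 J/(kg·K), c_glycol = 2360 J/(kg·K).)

m ≈ 0.537 kg

Taking heat into each body as positive, Σ m c ΔT = 0:
0.241×790×(37.8 − 171) + m×2360×(37.8 − 17.8) = 0
47200 m = 25360
m = 25360/47200 ≈ 0.5373 kg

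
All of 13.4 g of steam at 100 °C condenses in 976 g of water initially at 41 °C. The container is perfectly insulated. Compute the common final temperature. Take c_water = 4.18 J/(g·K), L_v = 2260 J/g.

T_f ≈ 49.1 °C

Setting the total heat transfer to zero:
latent heat released on condensation: 13.4·2260 = 30284
  condensate cools 100→T: 13.4·4.18·(T − 100) = 56.01(T − 100)
  original water: 4079.7(T − 41)
4135.7 T = 30284 + 5601.2 + 167267 = 203152
T ≈ 49.12 °C, under the boiling point, so the assumption holds.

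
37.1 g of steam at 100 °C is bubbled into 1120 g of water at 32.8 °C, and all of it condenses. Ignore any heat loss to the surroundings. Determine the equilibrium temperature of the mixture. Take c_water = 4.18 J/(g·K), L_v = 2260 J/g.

T_f ≈ 52.3 °C

Net heat exchanged in the isolated system is zero:
steam→water at 100 °C releases m L_v = 37.1×2260 = 83846; condensate cools 100→T: 37.1×4.18×(T − 100) = 155.08(T − 100); water warms: 1120×4.18×(T − 32.8) = 4681.6(T − 32.8)
4836.7 T = 83846 + 15508 + 153556 = 252910
T ≈ 52.29 °C — below 100 °C, confirming all the steam condensed.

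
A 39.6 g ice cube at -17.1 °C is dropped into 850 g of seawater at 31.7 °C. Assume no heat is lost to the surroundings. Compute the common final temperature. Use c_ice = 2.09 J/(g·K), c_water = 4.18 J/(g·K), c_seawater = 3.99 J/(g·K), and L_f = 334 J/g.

Energy balance with sensible and latent terms:
ice -17.1→0 °C: 39.6·2.09·17.1 = 1415.3; latent heat to melt: 39.6·334 = 13226; warm the meltwater: 165.53 T; seawater cools: 850·3.99·(T − 31.7) = 3391.5(T − 31.7)
3557 T = 107511 − 14642 = 92869
T ≈ 26.11 °C — above 0 °C, consistent with complete melting.

T_f ≈ 26.1 °C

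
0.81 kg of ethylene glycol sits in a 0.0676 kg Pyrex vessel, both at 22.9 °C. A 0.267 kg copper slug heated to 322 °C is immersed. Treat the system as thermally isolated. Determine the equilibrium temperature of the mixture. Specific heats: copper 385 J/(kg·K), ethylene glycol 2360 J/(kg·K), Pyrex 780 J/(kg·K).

T_f ≈ 37.8 °C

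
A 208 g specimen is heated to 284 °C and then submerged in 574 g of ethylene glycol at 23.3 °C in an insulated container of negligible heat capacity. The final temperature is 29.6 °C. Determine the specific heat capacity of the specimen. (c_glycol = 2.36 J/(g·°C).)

Let T be the final temperature. ΣQ_i = 0:
208×c×(29.6 − 284) + 574×2.36×(29.6 − 23.3) = 0
-52915 c = -8534.2
c = -8534.2/-52915 ≈ 0.1613 J/(g·°C)

c ≈ 0.161 J/(g·°C)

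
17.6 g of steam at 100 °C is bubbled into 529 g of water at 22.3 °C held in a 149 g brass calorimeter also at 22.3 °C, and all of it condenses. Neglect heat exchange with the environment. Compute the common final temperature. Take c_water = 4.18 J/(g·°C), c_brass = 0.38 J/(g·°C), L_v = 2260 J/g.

T_f ≈ 41.7 °C

Net heat exchanged in the isolated system is zero:
steam→water at 100 °C releases m L_v = 17.6×2260 = 39776
  condensed water 100 °C→T: 73.57(T − 100)
  water warms: 529×4.18×(T − 22.3) = 2211.2(T − 22.3)
  cup: 56.62(T − 22.3)
2341.4 T = 39776 + 7356.8 + 50573 = 97706
T ≈ 41.73 °C (< 100 °C, so full condensation is consistent).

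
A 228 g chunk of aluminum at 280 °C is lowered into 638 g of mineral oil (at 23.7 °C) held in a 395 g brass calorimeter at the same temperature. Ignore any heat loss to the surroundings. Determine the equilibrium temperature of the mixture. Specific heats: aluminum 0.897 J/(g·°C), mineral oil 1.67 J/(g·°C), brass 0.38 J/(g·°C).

T_f ≈ 60.6 °C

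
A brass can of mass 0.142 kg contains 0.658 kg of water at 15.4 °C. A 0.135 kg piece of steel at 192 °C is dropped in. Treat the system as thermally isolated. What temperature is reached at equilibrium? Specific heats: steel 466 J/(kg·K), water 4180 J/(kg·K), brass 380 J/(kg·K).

Taking heat into each body as positive, Σ m c ΔT = 0:
0.135*466*(T − 192) + 0.658*4180*(T − 15.4) + 0.142*380*(T − 15.4) = 0
2867.3 T = 55266
T = 55266/2867.3 ≈ 19.27 °C

T_f ≈ 19.3 °C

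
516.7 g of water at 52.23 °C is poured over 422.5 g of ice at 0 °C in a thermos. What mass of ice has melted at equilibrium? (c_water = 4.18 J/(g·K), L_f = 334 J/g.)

m_melted ≈ 338 g

Water can give up m c ΔT = 516.7·4.18·52.23 = 112807 J before reaching 0 °C.
To melt every bit of ice: 422.5·334 = 141115 J.
That's not enough to melt it all — equilibrium is at 0 °C with ice remaining.
Mass melted = 112807/334 ≈ 337.7 g.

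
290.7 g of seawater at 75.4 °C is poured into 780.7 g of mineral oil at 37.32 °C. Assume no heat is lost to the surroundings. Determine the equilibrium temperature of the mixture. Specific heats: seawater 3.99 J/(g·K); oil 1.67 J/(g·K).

T_f ≈ 55.2 °C

|Q_seawater| = |Q_oil|:
290.7×3.99×(75.4 − T) = 780.7×1.67×(T − 37.32)
1159.9(75.4 − T) = 1303.8(T − 37.32)
2463.7 T = 136113  ⇒  T ≈ 55.25 °C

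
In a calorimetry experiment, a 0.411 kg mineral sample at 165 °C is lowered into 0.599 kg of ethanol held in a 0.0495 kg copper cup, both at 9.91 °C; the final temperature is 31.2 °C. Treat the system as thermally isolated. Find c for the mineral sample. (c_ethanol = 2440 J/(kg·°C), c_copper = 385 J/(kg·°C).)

c ≈ 573 J/(kg·°C)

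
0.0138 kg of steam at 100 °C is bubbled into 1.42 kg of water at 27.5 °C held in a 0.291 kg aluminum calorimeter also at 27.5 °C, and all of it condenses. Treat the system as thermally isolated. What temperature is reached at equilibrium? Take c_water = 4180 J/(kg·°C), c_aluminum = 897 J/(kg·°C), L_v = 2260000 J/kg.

T_f ≈ 33.2 °C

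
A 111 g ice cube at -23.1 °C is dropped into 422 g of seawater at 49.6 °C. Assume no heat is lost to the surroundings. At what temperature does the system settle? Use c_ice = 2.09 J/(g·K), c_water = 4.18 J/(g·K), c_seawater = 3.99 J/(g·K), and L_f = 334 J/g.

Energy conservation, ΣQ = 0:
warm ice to 0 °C: 111·2.09·(0 − (-23.1)) = 5359; latent heat to melt: 111·334 = 37074; meltwater 0→T: 111·4.18·T = 463.98 T; seawater cools: 422·3.99·(T − 49.6) = 1683.8(T − 49.6)
2147.8 T = 83515 − 42433 = 41083
T ≈ 19.13 °C (positive, so assuming full melt was valid).

T_f ≈ 19.1 °C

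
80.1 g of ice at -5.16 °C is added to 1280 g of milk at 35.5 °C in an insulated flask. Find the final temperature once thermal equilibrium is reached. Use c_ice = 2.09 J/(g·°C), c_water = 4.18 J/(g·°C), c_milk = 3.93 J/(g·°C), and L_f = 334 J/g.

Let T be the final temperature. ΣQ_i = 0:
warm ice to 0 °C: 80.1×2.09×(0 − (-5.16)) = 863.83
  latent heat to melt: 80.1×334 = 26753
  meltwater 0→T: 80.1×4.18×T = 334.82 T
  milk cools: 1280×3.93×(T − 35.5) = 5030.4(T − 35.5)
5365.2 T = 178579 − 27617 = 150962
T ≈ 28.14 °C (positive, so assuming full melt was valid).

T_f ≈ 28.1 °C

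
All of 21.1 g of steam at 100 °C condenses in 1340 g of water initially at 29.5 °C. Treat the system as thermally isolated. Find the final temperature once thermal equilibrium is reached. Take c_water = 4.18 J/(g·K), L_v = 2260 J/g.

T_f ≈ 39.0 °C

Sum of m c ΔT and latent-heat terms is zero:
latent heat released on condensation: 21.1×2260 = 47686; condensed water 100 °C→T: 88.2(T − 100); original water: 5601.2(T − 29.5)
5689.4 T = 47686 + 8819.8 + 165235 = 221741
T ≈ 38.97 °C (< 100 °C, so full condensation is consistent).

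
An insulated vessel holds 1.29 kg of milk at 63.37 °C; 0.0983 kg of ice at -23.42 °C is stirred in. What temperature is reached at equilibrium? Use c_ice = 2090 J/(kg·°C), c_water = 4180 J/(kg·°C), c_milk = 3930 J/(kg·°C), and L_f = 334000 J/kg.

T_f ≈ 51.8 °C

Let T be the final temperature. ΣQ_i = 0:
warm ice to 0 °C: 0.0983×2090×(0 − (-23.42)) = 4811.6; fusion: m_ice L_f = 0.0983×334000 = 32832; warm the meltwater: 410.89 T; milk cools: 1.29×3930×(T − 63.37) = 5069.7(T − 63.37)
5480.6 T = 321267 − 37644 = 283623
T ≈ 51.75 °C. Since T > 0 °C, the all-ice-melts assumption holds.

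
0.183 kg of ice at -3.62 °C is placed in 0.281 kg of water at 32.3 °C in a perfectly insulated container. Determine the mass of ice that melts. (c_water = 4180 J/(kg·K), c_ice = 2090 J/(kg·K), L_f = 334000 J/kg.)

m_melted ≈ 0.109 kg

Water can give up m c ΔT = 0.281·4180·32.3 = 37939 J before reaching 0 °C.
Of that, 0.183·2090·3.62 = 1384.5 J goes to bring the ice to 0 °C, leaving 36554 J.
Fully melting the ice requires m_ice L_f = 0.183·334000 = 61122 J.
That's not enough to melt it all — equilibrium is at 0 °C with ice remaining.
m_melted·334000 = 36554  ⇒  m_melted ≈ 0.1094 kg.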